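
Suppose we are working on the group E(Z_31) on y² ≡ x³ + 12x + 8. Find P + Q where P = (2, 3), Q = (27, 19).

(2, 3) + (27, 19). λ = (19 - 3)/(27 - 2) ≡ 16/25 mod 31. 25⁻¹ ≡ 5 (mod 31), so λ ≡ 18.
  x = λ² - 2 - 27 = 324 - 29 ≡ 16; y = λ·(2 - 16) - 3 ≡ 24. → (16, 24)

(16, 24)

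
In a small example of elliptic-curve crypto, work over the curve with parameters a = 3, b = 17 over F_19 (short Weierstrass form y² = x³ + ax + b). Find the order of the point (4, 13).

2P: tangent at (4, 13): λ = (3·4² + 3)/(2·13) ≡ 13/7. 7⁻¹ ≡ 11 (mod 19), so λ ≡ 13·11 ≡ 10.
  x = λ² - 4 - 4 = 100 - 8 ≡ 16; y = λ·(4 - 16) - 13 ≡ 0. → (16, 0)
3P: (16, 0) + (4, 13). λ = (13 - 0)/(4 - 16) ≡ 13/7 mod 19. 7⁻¹ ≡ 11 (mod 19) since 7·11 = 77 ≡ 1, so λ ≡ 10.
  x = λ² - 16 - 4 = 100 - 20 ≡ 4; y = λ·(16 - 4) - 0 ≡ 6. → (4, 6)
4P: (4, 6) + (4, 13): same x and y₁ ≡ -y₂, so the sum is the point at infinity.
4P = the point at infinity, so the order is 4.

4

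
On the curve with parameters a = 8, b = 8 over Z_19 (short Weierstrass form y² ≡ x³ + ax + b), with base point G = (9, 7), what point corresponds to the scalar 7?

(1, 13)

Double-and-add on 7 = (111)₂. Start with G = (9, 7) for the leading 1-bit.
double: tangent at (9, 7): λ = (3·9² + 8)/(2·7) ≡ 4/14. 14⁻¹ ≡ 15 (mod 19) since 14·15 = 210 ≡ 1, so λ ≡ 4·15 ≡ 3.
  x = λ² - 9 - 9 = 9 - 18 ≡ 10; y = λ·(9 - 10) - 7 ≡ 9. → (10, 9)
add G: (10, 9) + (9, 7). λ = (7 - 9)/(9 - 10) ≡ 17/18 mod 19. 18⁻¹ ≡ 18 (mod 19) since 18·18 = 324 ≡ 1, so λ ≡ 2.
  x = λ² - 10 - 9 = 4 - 19 ≡ 4; y = λ·(10 - 4) - 9 ≡ 3. → (4, 3)
double: tangent at (4, 3): λ = (3·4² + 8)/(2·3) ≡ 18/6. 6⁻¹ ≡ 16 (mod 19), so λ ≡ 18·16 ≡ 3.
  x = λ² - 4 - 4 = 9 - 8 ≡ 1; y = λ·(4 - 1) - 3 ≡ 6. → (1, 6)
add G: (1, 6) + (9, 7). λ = (7 - 6)/(9 - 1) ≡ 1/8 mod 19. 8⁻¹ ≡ 12 (mod 19) since 8·12 = 96 ≡ 1, so λ ≡ 12.
  x = λ² - 1 - 9 = 144 - 10 ≡ 1; y = λ·(1 - 1) - 6 ≡ 13. → (1, 13)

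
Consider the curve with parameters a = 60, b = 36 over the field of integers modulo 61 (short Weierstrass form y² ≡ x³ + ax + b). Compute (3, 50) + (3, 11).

The two points share x = 3 and their y-coordinates satisfy 50 + 11 ≡ 0 (mod 61), so they are inverses. Their sum is O.

O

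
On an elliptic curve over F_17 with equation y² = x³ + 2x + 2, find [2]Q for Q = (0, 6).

tangent at (0, 6): λ = (3·0² + 2)/(2·6) ≡ 2/12. 12⁻¹ ≡ 10 (mod 17) since 12·10 = 120 ≡ 1, so λ ≡ 2·10 ≡ 3.
  x = λ² - 0 - 0 = 9 - 0 ≡ 9; y = λ·(0 - 9) - 6 ≡ 1. → (9, 1)

(9, 1)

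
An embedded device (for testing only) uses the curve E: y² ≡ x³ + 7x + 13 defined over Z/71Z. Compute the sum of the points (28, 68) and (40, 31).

(28, 68) + (40, 31). λ = (31 - 68)/(40 - 28) ≡ 34/12 mod 71. 12⁻¹ ≡ 6 (mod 71) since 12·6 = 72 ≡ 1, so λ ≡ 62.
  x = λ² - 28 - 40 = 3844 - 68 ≡ 13; y = λ·(28 - 13) - 68 ≡ 10. → (13, 10)

(13, 10)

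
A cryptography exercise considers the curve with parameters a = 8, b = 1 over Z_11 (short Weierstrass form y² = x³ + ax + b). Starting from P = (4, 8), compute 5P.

Repeated addition: build up to 5P.
2P: tangent at (4, 8): λ = (3·4² + 8)/(2·8) ≡ 1/5. 5⁻¹ ≡ 9 (mod 11), so λ ≡ 1·9 ≡ 9.
  x = λ² - 4 - 4 = 81 - 8 ≡ 7; y = λ·(4 - 7) - 8 ≡ 9. → (7, 9)
3P: (7, 9) + (4, 8). λ = (8 - 9)/(4 - 7) ≡ 10/8 mod 11. 8⁻¹ ≡ 7 (mod 11), so λ ≡ 4.
  x = λ² - 7 - 4 = 16 - 11 ≡ 5; y = λ·(7 - 5) - 9 ≡ 10. → (5, 10)
4P: (5, 10) + (4, 8). λ = (8 - 10)/(4 - 5) ≡ 9/10 mod 11. 10⁻¹ ≡ 10 (mod 11), so λ ≡ 2.
  x = λ² - 5 - 4 = 4 - 9 ≡ 6; y = λ·(5 - 6) - 10 ≡ 10. → (6, 10)
5P: (6, 10) + (4, 8). λ = (8 - 10)/(4 - 6) ≡ 9/9 mod 11. 9⁻¹ ≡ 5 (mod 11), so λ ≡ 1.
  x = λ² - 6 - 4 = 1 - 10 ≡ 2; y = λ·(6 - 2) - 10 ≡ 5. → (2, 5)

(2, 5)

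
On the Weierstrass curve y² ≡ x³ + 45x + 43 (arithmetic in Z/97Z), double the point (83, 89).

tangent at (83, 89): λ = (3·83² + 45)/(2·89) ≡ 51/81. 81⁻¹ ≡ 6 (mod 97) since 81·6 = 486 ≡ 1, so λ ≡ 51·6 ≡ 15.
  x = λ² - 83 - 83 = 225 - 166 ≡ 59; y = λ·(83 - 59) - 89 ≡ 77. → (59, 77)

(59, 77)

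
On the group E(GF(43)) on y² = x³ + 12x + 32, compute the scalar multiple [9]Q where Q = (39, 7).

(41, 0)

Repeated addition: build up to 9Q.
2Q: tangent at (39, 7): λ = (3·39² + 12)/(2·7) ≡ 17/14. 14⁻¹ ≡ 40 (mod 43), so λ ≡ 17·40 ≡ 35.
  x = λ² - 39 - 39 = 1225 - 78 ≡ 29; y = λ·(39 - 29) - 7 ≡ 42. → (29, 42)
3Q: (29, 42) + (39, 7). λ = (7 - 42)/(39 - 29) ≡ 8/10 mod 43. 10⁻¹ ≡ 13 (mod 43), so λ ≡ 18.
  x = λ² - 29 - 39 = 324 - 68 ≡ 41; y = λ·(29 - 41) - 42 ≡ 0. → (41, 0)
4Q: (41, 0) + (39, 7). λ = (7 - 0)/(39 - 41) ≡ 7/41 mod 43. 41⁻¹ ≡ 21 (mod 43) since 41·21 = 861 ≡ 1, so λ ≡ 18.
  x = λ² - 41 - 39 = 324 - 80 ≡ 29; y = λ·(41 - 29) - 0 ≡ 1. → (29, 1)
5Q: (29, 1) + (39, 7). λ = (7 - 1)/(39 - 29) ≡ 6/10 mod 43. 10⁻¹ ≡ 13 (mod 43) since 10·13 = 130 ≡ 1, so λ ≡ 35.
  x = λ² - 29 - 39 = 1225 - 68 ≡ 39; y = λ·(29 - 39) - 1 ≡ 36. → (39, 36)
6Q: (39, 36) + (39, 7): same x and y₁ ≡ -y₂, so the sum is O.
7Q: O + (39, 7) = (39, 7) (identity).
8Q: tangent at (39, 7): λ = (3·39² + 12)/(2·7) ≡ 17/14. 14⁻¹ ≡ 40 (mod 43), so λ ≡ 17·40 ≡ 35.
  x = λ² - 39 - 39 = 1225 - 78 ≡ 29; y = λ·(39 - 29) - 7 ≡ 42. → (29, 42)
9Q: (29, 42) + (39, 7). λ = (7 - 42)/(39 - 29) ≡ 8/10 mod 43. 10⁻¹ ≡ 13 (mod 43), so λ ≡ 18.
  x = λ² - 29 - 39 = 324 - 68 ≡ 41; y = λ·(29 - 41) - 42 ≡ 0. → (41, 0)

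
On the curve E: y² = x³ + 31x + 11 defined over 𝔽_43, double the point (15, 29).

tangent at (15, 29): λ = (3·15² + 31)/(2·29) ≡ 18/15. 15⁻¹ ≡ 23 (mod 43), so λ ≡ 18·23 ≡ 27.
  x = λ² - 15 - 15 = 729 - 30 ≡ 11; y = λ·(15 - 11) - 29 ≡ 36. → (11, 36)

(11, 36)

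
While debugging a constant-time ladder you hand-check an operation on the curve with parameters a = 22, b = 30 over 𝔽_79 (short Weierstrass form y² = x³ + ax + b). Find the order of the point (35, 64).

2P: tangent at (35, 64): λ = (3·35² + 22)/(2·64) ≡ 63/49. 49⁻¹ ≡ 50 (mod 79), so λ ≡ 63·50 ≡ 69.
  x = λ² - 35 - 35 = 4761 - 70 ≡ 30; y = λ·(35 - 30) - 64 ≡ 44. → (30, 44)
3P: (30, 44) + (35, 64). λ = (64 - 44)/(35 - 30) ≡ 20/5 mod 79. 5⁻¹ ≡ 16 (mod 79) since 5·16 = 80 ≡ 1, so λ ≡ 4.
  x = λ² - 30 - 35 = 16 - 65 ≡ 30; y = λ·(30 - 30) - 44 ≡ 35. → (30, 35)
4P: (30, 35) + (35, 64). λ = (64 - 35)/(35 - 30) ≡ 29/5 mod 79. 5⁻¹ ≡ 16 (mod 79) since 5·16 = 80 ≡ 1, so λ ≡ 69.
  x = λ² - 30 - 35 = 4761 - 65 ≡ 35; y = λ·(30 - 35) - 35 ≡ 15. → (35, 15)
5P: (35, 15) + (35, 64): same x and y₁ ≡ -y₂, so the sum is 𝒪.
5P = 𝒪, so the order is 5.

5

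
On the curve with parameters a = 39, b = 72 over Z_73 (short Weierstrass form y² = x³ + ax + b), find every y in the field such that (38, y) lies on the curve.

x³ + 39x + 72 = 56426 ≡ 70 (mod 73).
Square roots of 70 mod 73: 17 and 56 (since 17² = 289 ≡ 70).

17, 56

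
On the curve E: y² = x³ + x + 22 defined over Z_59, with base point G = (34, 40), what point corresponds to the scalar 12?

Repeated addition: build up to 12G.
2G: tangent at (34, 40): λ = (3·34² + 1)/(2·40) ≡ 47/21. 21⁻¹ ≡ 45 (mod 59) since 21·45 = 945 ≡ 1, so λ ≡ 47·45 ≡ 50.
  x = λ² - 34 - 34 = 2500 - 68 ≡ 13; y = λ·(34 - 13) - 40 ≡ 7. → (13, 7)
3G: (13, 7) + (34, 40). λ = (40 - 7)/(34 - 13) ≡ 33/21 mod 59. 21⁻¹ ≡ 45 (mod 59) since 21·45 = 945 ≡ 1, so λ ≡ 10.
  x = λ² - 13 - 34 = 100 - 47 ≡ 53; y = λ·(13 - 53) - 7 ≡ 6. → (53, 6)
4G: (53, 6) + (34, 40). λ = (40 - 6)/(34 - 53) ≡ 34/40 mod 59. 40⁻¹ ≡ 31 (mod 59), so λ ≡ 51.
  x = λ² - 53 - 34 = 2601 - 87 ≡ 36; y = λ·(53 - 36) - 6 ≡ 35. → (36, 35)
5G: (36, 35) + (34, 40). λ = (40 - 35)/(34 - 36) ≡ 5/57 mod 59. 57⁻¹ ≡ 29 (mod 59) since 57·29 = 1653 ≡ 1, so λ ≡ 27.
  x = λ² - 36 - 34 = 729 - 70 ≡ 10; y = λ·(36 - 10) - 35 ≡ 18. → (10, 18)
6G: (10, 18) + (34, 40). λ = (40 - 18)/(34 - 10) ≡ 22/24 mod 59. 24⁻¹ ≡ 32 (mod 59) since 24·32 = 768 ≡ 1, so λ ≡ 55.
  x = λ² - 10 - 34 = 3025 - 44 ≡ 31; y = λ·(10 - 31) - 18 ≡ 7. → (31, 7)
7G: (31, 7) + (34, 40). λ = (40 - 7)/(34 - 31) ≡ 33/3 mod 59. 3⁻¹ ≡ 20 (mod 59), so λ ≡ 11.
  x = λ² - 31 - 34 = 121 - 65 ≡ 56; y = λ·(31 - 56) - 7 ≡ 13. → (56, 13)
8G: (56, 13) + (34, 40). λ = (40 - 13)/(34 - 56) ≡ 27/37 mod 59. 37⁻¹ ≡ 8 (mod 59) since 37·8 = 296 ≡ 1, so λ ≡ 39.
  x = λ² - 56 - 34 = 1521 - 90 ≡ 15; y = λ·(56 - 15) - 13 ≡ 52. → (15, 52)
9G: (15, 52) + (34, 40). λ = (40 - 52)/(34 - 15) ≡ 47/19 mod 59. 19⁻¹ ≡ 28 (mod 59) since 19·28 = 532 ≡ 1, so λ ≡ 18.
  x = λ² - 15 - 34 = 324 - 49 ≡ 39; y = λ·(15 - 39) - 52 ≡ 47. → (39, 47)
10G: (39, 47) + (34, 40). λ = (40 - 47)/(34 - 39) ≡ 52/54 mod 59. 54⁻¹ ≡ 47 (mod 59), so λ ≡ 25.
  x = λ² - 39 - 34 = 625 - 73 ≡ 21; y = λ·(39 - 21) - 47 ≡ 49. → (21, 49)
11G: (21, 49) + (34, 40). λ = (40 - 49)/(34 - 21) ≡ 50/13 mod 59. 13⁻¹ ≡ 50 (mod 59) since 13·50 = 650 ≡ 1, so λ ≡ 22.
  x = λ² - 21 - 34 = 484 - 55 ≡ 16; y = λ·(21 - 16) - 49 ≡ 2. → (16, 2)
12G: (16, 2) + (34, 40). λ = (40 - 2)/(34 - 16) ≡ 38/18 mod 59. 18⁻¹ ≡ 23 (mod 59), so λ ≡ 48.
  x = λ² - 16 - 34 = 2304 - 50 ≡ 12; y = λ·(16 - 12) - 2 ≡ 13. → (12, 13)

(12, 13)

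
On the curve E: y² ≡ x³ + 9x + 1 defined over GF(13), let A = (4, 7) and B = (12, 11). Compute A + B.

(4, 7) + (12, 11). λ = (11 - 7)/(12 - 4) ≡ 4/8 mod 13. 8⁻¹ ≡ 5 (mod 13) since 8·5 = 40 ≡ 1, so λ ≡ 7.
  x = λ² - 4 - 12 = 49 - 16 ≡ 7; y = λ·(4 - 7) - 7 ≡ 11. → (7, 11)

(7, 11)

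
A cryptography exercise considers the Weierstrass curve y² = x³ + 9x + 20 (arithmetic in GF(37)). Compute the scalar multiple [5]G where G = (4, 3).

Repeated addition: build up to 5G.
2G: tangent at (4, 3): λ = (3·4² + 9)/(2·3) ≡ 20/6. 6⁻¹ ≡ 31 (mod 37), so λ ≡ 20·31 ≡ 28.
  x = λ² - 4 - 4 = 784 - 8 ≡ 36; y = λ·(4 - 36) - 3 ≡ 26. → (36, 26)
3G: (36, 26) + (4, 3). λ = (3 - 26)/(4 - 36) ≡ 14/5 mod 37. 5⁻¹ ≡ 15 (mod 37), so λ ≡ 25.
  x = λ² - 36 - 4 = 625 - 40 ≡ 30; y = λ·(36 - 30) - 26 ≡ 13. → (30, 13)
4G: (30, 13) + (4, 3). λ = (3 - 13)/(4 - 30) ≡ 27/11 mod 37. 11⁻¹ ≡ 27 (mod 37) since 11·27 = 297 ≡ 1, so λ ≡ 26.
  x = λ² - 30 - 4 = 676 - 34 ≡ 13; y = λ·(30 - 13) - 13 ≡ 22. → (13, 22)
5G: (13, 22) + (4, 3). λ = (3 - 22)/(4 - 13) ≡ 18/28 mod 37. 28⁻¹ ≡ 4 (mod 37) since 28·4 = 112 ≡ 1, so λ ≡ 35.
  x = λ² - 13 - 4 = 1225 - 17 ≡ 24; y = λ·(13 - 24) - 22 ≡ 0. → (24, 0)

(24, 0)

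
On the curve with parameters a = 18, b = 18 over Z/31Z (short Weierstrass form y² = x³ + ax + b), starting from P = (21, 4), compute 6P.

O

Repeated addition: build up to 6P.
2P: tangent at (21, 4): λ = (3·21² + 18)/(2·4) ≡ 8/8. 8⁻¹ ≡ 4 (mod 31) since 8·4 = 32 ≡ 1, so λ ≡ 8·4 ≡ 1.
  x = λ² - 21 - 21 = 1 - 42 ≡ 21; y = λ·(21 - 21) - 4 ≡ 27. → (21, 27)
3P: (21, 27) + (21, 4): same x and y₁ ≡ -y₂, so the sum is O.
4P: O + (21, 4) = (21, 4) (identity).
5P: tangent at (21, 4): λ = (3·21² + 18)/(2·4) ≡ 8/8. 8⁻¹ ≡ 4 (mod 31), so λ ≡ 8·4 ≡ 1.
  x = λ² - 21 - 21 = 1 - 42 ≡ 21; y = λ·(21 - 21) - 4 ≡ 27. → (21, 27)
6P: (21, 27) + (21, 4): same x and y₁ ≡ -y₂, so the sum is O.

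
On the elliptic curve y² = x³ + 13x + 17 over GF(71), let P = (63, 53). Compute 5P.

(70, 43)

Repeated addition: build up to 5P.
2P: tangent at (63, 53): λ = (3·63² + 13)/(2·53) ≡ 63/35. 35⁻¹ ≡ 69 (mod 71) since 35·69 = 2415 ≡ 1, so λ ≡ 63·69 ≡ 16.
  x = λ² - 63 - 63 = 256 - 126 ≡ 59; y = λ·(63 - 59) - 53 ≡ 11. → (59, 11)
3P: (59, 11) + (63, 53). λ = (53 - 11)/(63 - 59) ≡ 42/4 mod 71. 4⁻¹ ≡ 18 (mod 71), so λ ≡ 46.
  x = λ² - 59 - 63 = 2116 - 122 ≡ 6; y = λ·(59 - 6) - 11 ≡ 13. → (6, 13)
4P: (6, 13) + (63, 53). λ = (53 - 13)/(63 - 6) ≡ 40/57 mod 71. 57⁻¹ ≡ 5 (mod 71) since 57·5 = 285 ≡ 1, so λ ≡ 58.
  x = λ² - 6 - 63 = 3364 - 69 ≡ 29; y = λ·(6 - 29) - 13 ≡ 2. → (29, 2)
5P: (29, 2) + (63, 53). λ = (53 - 2)/(63 - 29) ≡ 51/34 mod 71. 34⁻¹ ≡ 23 (mod 71) since 34·23 = 782 ≡ 1, so λ ≡ 37.
  x = λ² - 29 - 63 = 1369 - 92 ≡ 70; y = λ·(29 - 70) - 2 ≡ 43. → (70, 43)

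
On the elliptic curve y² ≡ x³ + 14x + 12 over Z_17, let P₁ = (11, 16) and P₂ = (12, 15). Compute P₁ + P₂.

(12, 2)

(11, 16) + (12, 15). λ = (15 - 16)/(12 - 11) ≡ 16/1 mod 17. 1⁻¹ ≡ 1 (mod 17) since 1·1 = 1 ≡ 1, so λ ≡ 16.
  x = λ² - 11 - 12 = 256 - 23 ≡ 12; y = λ·(11 - 12) - 16 ≡ 2. → (12, 2)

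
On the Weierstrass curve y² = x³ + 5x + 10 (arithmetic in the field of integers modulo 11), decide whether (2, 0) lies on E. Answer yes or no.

y² = 0² ≡ 0; x³ + 5x + 10 = 28 ≡ 6 (mod 11). 0 ≠ 6.

no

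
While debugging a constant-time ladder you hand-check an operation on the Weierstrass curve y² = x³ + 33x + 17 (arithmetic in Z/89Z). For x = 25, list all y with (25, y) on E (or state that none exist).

x³ + 33x + 17 = 16467 ≡ 2 (mod 89).
Square roots of 2 mod 89: 25 and 64 (since 25² = 625 ≡ 2).

25, 64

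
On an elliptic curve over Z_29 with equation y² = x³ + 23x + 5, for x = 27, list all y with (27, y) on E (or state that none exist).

3, 26

x³ + 23x + 5 = 20309 ≡ 9 (mod 29).
Square roots of 9 mod 29: 3 and 26 (since 3² = 9 ≡ 9).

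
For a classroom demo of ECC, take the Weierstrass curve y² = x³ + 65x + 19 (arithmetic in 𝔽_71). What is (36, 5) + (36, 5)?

(5, 16)

tangent at (36, 5): λ = (3·36² + 65)/(2·5) ≡ 48/10. 10⁻¹ ≡ 64 (mod 71), so λ ≡ 48·64 ≡ 19.
  x = λ² - 36 - 36 = 361 - 72 ≡ 5; y = λ·(36 - 5) - 5 ≡ 16. → (5, 16)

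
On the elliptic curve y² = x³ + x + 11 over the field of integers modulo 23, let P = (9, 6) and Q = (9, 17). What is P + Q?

The two points share x = 9 and their y-coordinates satisfy 6 + 17 ≡ 0 (mod 23), so they are inverses. Their sum is O.

O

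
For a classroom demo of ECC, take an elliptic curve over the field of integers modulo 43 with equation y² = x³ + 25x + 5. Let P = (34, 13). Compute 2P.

tangent at (34, 13): λ = (3·34² + 25)/(2·13) ≡ 10/26. 26⁻¹ ≡ 5 (mod 43) since 26·5 = 130 ≡ 1, so λ ≡ 10·5 ≡ 7.
  x = λ² - 34 - 34 = 49 - 68 ≡ 24; y = λ·(34 - 24) - 13 ≡ 14. → (24, 14)

(24, 14)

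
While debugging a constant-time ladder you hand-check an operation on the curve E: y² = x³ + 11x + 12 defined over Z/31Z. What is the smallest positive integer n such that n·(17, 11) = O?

4

2P: tangent at (17, 11): λ = (3·17² + 11)/(2·11) ≡ 10/22. 22⁻¹ ≡ 24 (mod 31), so λ ≡ 10·24 ≡ 23.
  x = λ² - 17 - 17 = 529 - 34 ≡ 30; y = λ·(17 - 30) - 11 ≡ 0. → (30, 0)
3P: (30, 0) + (17, 11). λ = (11 - 0)/(17 - 30) ≡ 11/18 mod 31. 18⁻¹ ≡ 19 (mod 31) since 18·19 = 342 ≡ 1, so λ ≡ 23.
  x = λ² - 30 - 17 = 529 - 47 ≡ 17; y = λ·(30 - 17) - 0 ≡ 20. → (17, 20)
4P: (17, 20) + (17, 11): same x and y₁ ≡ -y₂, so the sum is O.
4P = O, so the order is 4.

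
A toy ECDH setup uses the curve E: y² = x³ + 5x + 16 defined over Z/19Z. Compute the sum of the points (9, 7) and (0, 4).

(9, 7) + (0, 4). λ = (4 - 7)/(0 - 9) ≡ 16/10 mod 19. 10⁻¹ ≡ 2 (mod 19) since 10·2 = 20 ≡ 1, so λ ≡ 13.
  x = λ² - 9 - 0 = 169 - 9 ≡ 8; y = λ·(9 - 8) - 7 ≡ 6. → (8, 6)

(8, 6)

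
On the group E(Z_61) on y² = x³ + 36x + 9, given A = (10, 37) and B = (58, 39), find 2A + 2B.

First 2A:
Repeated addition: build up to 2A.
2A: tangent at (10, 37): λ = (3·10² + 36)/(2·37) ≡ 31/13. 13⁻¹ ≡ 47 (mod 61), so λ ≡ 31·47 ≡ 54.
  x = λ² - 10 - 10 = 2916 - 20 ≡ 29; y = λ·(10 - 29) - 37 ≡ 35. → (29, 35)
2A = (29, 35).
Next 2B:
Repeated addition: build up to 2B.
2B: tangent at (58, 39): λ = (3·58² + 36)/(2·39) ≡ 2/17. 17⁻¹ ≡ 18 (mod 61), so λ ≡ 2·18 ≡ 36.
  x = λ² - 58 - 58 = 1296 - 116 ≡ 21; y = λ·(58 - 21) - 39 ≡ 12. → (21, 12)
2B = (21, 12).
Finally 2A + 2B:
(29, 35) + (21, 12). λ = (12 - 35)/(21 - 29) ≡ 38/53 mod 61. 53⁻¹ ≡ 38 (mod 61), so λ ≡ 41.
  x = λ² - 29 - 21 = 1681 - 50 ≡ 45; y = λ·(29 - 45) - 35 ≡ 41. → (45, 41)

(45, 41)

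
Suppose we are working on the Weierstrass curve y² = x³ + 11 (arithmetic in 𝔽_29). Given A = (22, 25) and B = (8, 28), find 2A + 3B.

O

First 2A:
Repeated addition: build up to 2A.
2A: tangent at (22, 25): λ = (3·22² + 0)/(2·25) ≡ 2/21. 21⁻¹ ≡ 18 (mod 29), so λ ≡ 2·18 ≡ 7.
  x = λ² - 22 - 22 = 49 - 44 ≡ 5; y = λ·(22 - 5) - 25 ≡ 7. → (5, 7)
2A = (5, 7).
Next 3B:
Repeated addition: build up to 3B.
2B: tangent at (8, 28): λ = (3·8² + 0)/(2·28) ≡ 18/27. 27⁻¹ ≡ 14 (mod 29), so λ ≡ 18·14 ≡ 20.
  x = λ² - 8 - 8 = 400 - 16 ≡ 7; y = λ·(8 - 7) - 28 ≡ 21. → (7, 21)
3B: (7, 21) + (8, 28). λ = (28 - 21)/(8 - 7) ≡ 7/1 mod 29. 1⁻¹ ≡ 1 (mod 29) since 1·1 = 1 ≡ 1, so λ ≡ 7.
  x = λ² - 7 - 8 = 49 - 15 ≡ 5; y = λ·(7 - 5) - 21 ≡ 22. → (5, 22)
3B = (5, 22).
Finally 2A + 3B:
(5, 7) + (5, 22): same x and y₁ ≡ -y₂, so the sum is ∞.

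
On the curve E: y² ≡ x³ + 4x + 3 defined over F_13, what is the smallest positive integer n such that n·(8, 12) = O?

8

2P: tangent at (8, 12): λ = (3·8² + 4)/(2·12) ≡ 1/11. 11⁻¹ ≡ 6 (mod 13), so λ ≡ 1·6 ≡ 6.
  x = λ² - 8 - 8 = 36 - 16 ≡ 7; y = λ·(8 - 7) - 12 ≡ 7. → (7, 7)
3P: (7, 7) + (8, 12). λ = (12 - 7)/(8 - 7) ≡ 5/1 mod 13. 1⁻¹ ≡ 1 (mod 13), so λ ≡ 5.
  x = λ² - 7 - 8 = 25 - 15 ≡ 10; y = λ·(7 - 10) - 7 ≡ 4. → (10, 4)
4P: (10, 4) + (8, 12). λ = (12 - 4)/(8 - 10) ≡ 8/11 mod 13. 11⁻¹ ≡ 6 (mod 13) since 11·6 = 66 ≡ 1, so λ ≡ 9.
  x = λ² - 10 - 8 = 81 - 18 ≡ 11; y = λ·(10 - 11) - 4 ≡ 0. → (11, 0)
5P: (11, 0) + (8, 12). λ = (12 - 0)/(8 - 11) ≡ 12/10 mod 13. 10⁻¹ ≡ 4 (mod 13), so λ ≡ 9.
  x = λ² - 11 - 8 = 81 - 19 ≡ 10; y = λ·(11 - 10) - 0 ≡ 9. → (10, 9)
6P: (10, 9) + (8, 12). λ = (12 - 9)/(8 - 10) ≡ 3/11 mod 13. 11⁻¹ ≡ 6 (mod 13), so λ ≡ 5.
  x = λ² - 10 - 8 = 25 - 18 ≡ 7; y = λ·(10 - 7) - 9 ≡ 6. → (7, 6)
7P: (7, 6) + (8, 12). λ = (12 - 6)/(8 - 7) ≡ 6/1 mod 13. 1⁻¹ ≡ 1 (mod 13) since 1·1 = 1 ≡ 1, so λ ≡ 6.
  x = λ² - 7 - 8 = 36 - 15 ≡ 8; y = λ·(7 - 8) - 6 ≡ 1. → (8, 1)
8P: (8, 1) + (8, 12): same x and y₁ ≡ -y₂, so the sum is O.
8P = O, so the order is 8.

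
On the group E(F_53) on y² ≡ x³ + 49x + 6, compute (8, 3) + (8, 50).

The two points share x = 8 and their y-coordinates satisfy 3 + 50 ≡ 0 (mod 53), so they are inverses. Their sum is ∞.

O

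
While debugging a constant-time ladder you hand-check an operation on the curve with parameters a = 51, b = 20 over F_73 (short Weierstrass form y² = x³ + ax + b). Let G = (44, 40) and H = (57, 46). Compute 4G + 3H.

(4, 54)

First 4G:
Double-and-add on 4 = (100)₂. Start with G = (44, 40) for the leading 1-bit.
double: tangent at (44, 40): λ = (3·44² + 51)/(2·40) ≡ 19/7. 7⁻¹ ≡ 21 (mod 73) since 7·21 = 147 ≡ 1, so λ ≡ 19·21 ≡ 34.
  x = λ² - 44 - 44 = 1156 - 88 ≡ 46; y = λ·(44 - 46) - 40 ≡ 38. → (46, 38)
double: tangent at (46, 38): λ = (3·46² + 51)/(2·38) ≡ 48/3. 3⁻¹ ≡ 49 (mod 73), so λ ≡ 48·49 ≡ 16.
  x = λ² - 46 - 46 = 256 - 92 ≡ 18; y = λ·(46 - 18) - 38 ≡ 45. → (18, 45)
4G = (18, 45).
Next 3H:
Repeated addition: build up to 3H.
2H: tangent at (57, 46): λ = (3·57² + 51)/(2·46) ≡ 16/19. 19⁻¹ ≡ 50 (mod 73), so λ ≡ 16·50 ≡ 70.
  x = λ² - 57 - 57 = 4900 - 114 ≡ 41; y = λ·(57 - 41) - 46 ≡ 52. → (41, 52)
3H: (41, 52) + (57, 46). λ = (46 - 52)/(57 - 41) ≡ 67/16 mod 73. 16⁻¹ ≡ 32 (mod 73) since 16·32 = 512 ≡ 1, so λ ≡ 27.
  x = λ² - 41 - 57 = 729 - 98 ≡ 47; y = λ·(41 - 47) - 52 ≡ 5. → (47, 5)
3H = (47, 5).
Finally 4G + 3H:
(18, 45) + (47, 5). λ = (5 - 45)/(47 - 18) ≡ 33/29 mod 73. 29⁻¹ ≡ 68 (mod 73) since 29·68 = 1972 ≡ 1, so λ ≡ 54.
  x = λ² - 18 - 47 = 2916 - 65 ≡ 4; y = λ·(18 - 4) - 45 ≡ 54. → (4, 54)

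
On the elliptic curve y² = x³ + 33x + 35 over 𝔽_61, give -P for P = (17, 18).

-(17, 18) = (17, -18 mod 61) = (17, 43).

(17, 43)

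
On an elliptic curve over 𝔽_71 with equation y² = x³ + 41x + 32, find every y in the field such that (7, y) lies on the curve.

x³ + 41x + 32 = 662 ≡ 23 (mod 71).
23 is a non-residue mod 71; no y exists.

none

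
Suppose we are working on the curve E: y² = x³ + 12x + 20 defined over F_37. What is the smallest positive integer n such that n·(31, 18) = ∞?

2P: tangent at (31, 18): λ = (3·31² + 12)/(2·18) ≡ 9/36. 36⁻¹ ≡ 36 (mod 37) since 36·36 = 1296 ≡ 1, so λ ≡ 9·36 ≡ 28.
  x = λ² - 31 - 31 = 784 - 62 ≡ 19; y = λ·(31 - 19) - 18 ≡ 22. → (19, 22)
3P: (19, 22) + (31, 18). λ = (18 - 22)/(31 - 19) ≡ 33/12 mod 37. 12⁻¹ ≡ 34 (mod 37) since 12·34 = 408 ≡ 1, so λ ≡ 12.
  x = λ² - 19 - 31 = 144 - 50 ≡ 20; y = λ·(19 - 20) - 22 ≡ 3. → (20, 3)
4P: (20, 3) + (31, 18). λ = (18 - 3)/(31 - 20) ≡ 15/11 mod 37. 11⁻¹ ≡ 27 (mod 37), so λ ≡ 35.
  x = λ² - 20 - 31 = 1225 - 51 ≡ 27; y = λ·(20 - 27) - 3 ≡ 11. → (27, 11)
5P: (27, 11) + (31, 18). λ = (18 - 11)/(31 - 27) ≡ 7/4 mod 37. 4⁻¹ ≡ 28 (mod 37), so λ ≡ 11.
  x = λ² - 27 - 31 = 121 - 58 ≡ 26; y = λ·(27 - 26) - 11 ≡ 0. → (26, 0)
6P: (26, 0) + (31, 18). λ = (18 - 0)/(31 - 26) ≡ 18/5 mod 37. 5⁻¹ ≡ 15 (mod 37) since 5·15 = 75 ≡ 1, so λ ≡ 11.
  x = λ² - 26 - 31 = 121 - 57 ≡ 27; y = λ·(26 - 27) - 0 ≡ 26. → (27, 26)
7P: (27, 26) + (31, 18). λ = (18 - 26)/(31 - 27) ≡ 29/4 mod 37. 4⁻¹ ≡ 28 (mod 37), so λ ≡ 35.
  x = λ² - 27 - 31 = 1225 - 58 ≡ 20; y = λ·(27 - 20) - 26 ≡ 34. → (20, 34)
8P: (20, 34) + (31, 18). λ = (18 - 34)/(31 - 20) ≡ 21/11 mod 37. 11⁻¹ ≡ 27 (mod 37) since 11·27 = 297 ≡ 1, so λ ≡ 12.
  x = λ² - 20 - 31 = 144 - 51 ≡ 19; y = λ·(20 - 19) - 34 ≡ 15. → (19, 15)
9P: (19, 15) + (31, 18). λ = (18 - 15)/(31 - 19) ≡ 3/12 mod 37. 12⁻¹ ≡ 34 (mod 37), so λ ≡ 28.
  x = λ² - 19 - 31 = 784 - 50 ≡ 31; y = λ·(19 - 31) - 15 ≡ 19. → (31, 19)
10P: (31, 19) + (31, 18): same x and y₁ ≡ -y₂, so the sum is ∞.
10P = ∞, so the order is 10.

10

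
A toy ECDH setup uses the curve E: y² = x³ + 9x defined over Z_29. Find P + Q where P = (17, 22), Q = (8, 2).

(17, 22) + (8, 2). λ = (2 - 22)/(8 - 17) ≡ 9/20 mod 29. 20⁻¹ ≡ 16 (mod 29) since 20·16 = 320 ≡ 1, so λ ≡ 28.
  x = λ² - 17 - 8 = 784 - 25 ≡ 5; y = λ·(17 - 5) - 22 ≡ 24. → (5, 24)

(5, 24)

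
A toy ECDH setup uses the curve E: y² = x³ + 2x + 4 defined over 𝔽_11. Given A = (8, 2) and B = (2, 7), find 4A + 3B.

(0, 2)

First 4A:
Double-and-add on 4 = (100)₂. Start with A = (8, 2) for the leading 1-bit.
double: tangent at (8, 2): λ = (3·8² + 2)/(2·2) ≡ 7/4. 4⁻¹ ≡ 3 (mod 11) since 4·3 = 12 ≡ 1, so λ ≡ 7·3 ≡ 10.
  x = λ² - 8 - 8 = 100 - 16 ≡ 7; y = λ·(8 - 7) - 2 ≡ 8. → (7, 8)
double: tangent at (7, 8): λ = (3·7² + 2)/(2·8) ≡ 6/5. 5⁻¹ ≡ 9 (mod 11), so λ ≡ 6·9 ≡ 10.
  x = λ² - 7 - 7 = 100 - 14 ≡ 9; y = λ·(7 - 9) - 8 ≡ 5. → (9, 5)
4A = (9, 5).
Next 3B:
Repeated addition: build up to 3B.
2B: tangent at (2, 7): λ = (3·2² + 2)/(2·7) ≡ 3/3. 3⁻¹ ≡ 4 (mod 11), so λ ≡ 3·4 ≡ 1.
  x = λ² - 2 - 2 = 1 - 4 ≡ 8; y = λ·(2 - 8) - 7 ≡ 9. → (8, 9)
3B: (8, 9) + (2, 7). λ = (7 - 9)/(2 - 8) ≡ 9/5 mod 11. 5⁻¹ ≡ 9 (mod 11) since 5·9 = 45 ≡ 1, so λ ≡ 4.
  x = λ² - 8 - 2 = 16 - 10 ≡ 6; y = λ·(8 - 6) - 9 ≡ 10. → (6, 10)
3B = (6, 10).
Finally 4A + 3B:
(9, 5) + (6, 10). λ = (10 - 5)/(6 - 9) ≡ 5/8 mod 11. 8⁻¹ ≡ 7 (mod 11) since 8·7 = 56 ≡ 1, so λ ≡ 2.
  x = λ² - 9 - 6 = 4 - 15 ≡ 0; y = λ·(9 - 0) - 5 ≡ 2. → (0, 2)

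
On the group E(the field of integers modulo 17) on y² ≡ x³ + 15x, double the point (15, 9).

(2, 2)

tangent at (15, 9): λ = (3·15² + 15)/(2·9) ≡ 10/1. 1⁻¹ ≡ 1 (mod 17) since 1·1 = 1 ≡ 1, so λ ≡ 10·1 ≡ 10.
  x = λ² - 15 - 15 = 100 - 30 ≡ 2; y = λ·(15 - 2) - 9 ≡ 2. → (2, 2)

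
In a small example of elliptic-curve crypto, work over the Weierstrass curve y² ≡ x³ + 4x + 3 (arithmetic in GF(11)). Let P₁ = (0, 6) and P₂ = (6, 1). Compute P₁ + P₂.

(6, 10)

(0, 6) + (6, 1). λ = (1 - 6)/(6 - 0) ≡ 6/6 mod 11. 6⁻¹ ≡ 2 (mod 11) since 6·2 = 12 ≡ 1, so λ ≡ 1.
  x = λ² - 0 - 6 = 1 - 6 ≡ 6; y = λ·(0 - 6) - 6 ≡ 10. → (6, 10)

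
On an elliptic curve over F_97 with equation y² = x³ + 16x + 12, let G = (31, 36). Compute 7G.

(12, 63)

Repeated addition: build up to 7G.
2G: tangent at (31, 36): λ = (3·31² + 16)/(2·36) ≡ 86/72. 72⁻¹ ≡ 31 (mod 97), so λ ≡ 86·31 ≡ 47.
  x = λ² - 31 - 31 = 2209 - 62 ≡ 13; y = λ·(31 - 13) - 36 ≡ 34. → (13, 34)
3G: (13, 34) + (31, 36). λ = (36 - 34)/(31 - 13) ≡ 2/18 mod 97. 18⁻¹ ≡ 27 (mod 97) since 18·27 = 486 ≡ 1, so λ ≡ 54.
  x = λ² - 13 - 31 = 2916 - 44 ≡ 59; y = λ·(13 - 59) - 34 ≡ 4. → (59, 4)
4G: (59, 4) + (31, 36). λ = (36 - 4)/(31 - 59) ≡ 32/69 mod 97. 69⁻¹ ≡ 45 (mod 97) since 69·45 = 3105 ≡ 1, so λ ≡ 82.
  x = λ² - 59 - 31 = 6724 - 90 ≡ 38; y = λ·(59 - 38) - 4 ≡ 69. → (38, 69)
5G: (38, 69) + (31, 36). λ = (36 - 69)/(31 - 38) ≡ 64/90 mod 97. 90⁻¹ ≡ 83 (mod 97), so λ ≡ 74.
  x = λ² - 38 - 31 = 5476 - 69 ≡ 72; y = λ·(38 - 72) - 69 ≡ 34. → (72, 34)
6G: (72, 34) + (31, 36). λ = (36 - 34)/(31 - 72) ≡ 2/56 mod 97. 56⁻¹ ≡ 26 (mod 97) since 56·26 = 1456 ≡ 1, so λ ≡ 52.
  x = λ² - 72 - 31 = 2704 - 103 ≡ 79; y = λ·(72 - 79) - 34 ≡ 87. → (79, 87)
7G: (79, 87) + (31, 36). λ = (36 - 87)/(31 - 79) ≡ 46/49 mod 97. 49⁻¹ ≡ 2 (mod 97), so λ ≡ 92.
  x = λ² - 79 - 31 = 8464 - 110 ≡ 12; y = λ·(79 - 12) - 87 ≡ 63. → (12, 63)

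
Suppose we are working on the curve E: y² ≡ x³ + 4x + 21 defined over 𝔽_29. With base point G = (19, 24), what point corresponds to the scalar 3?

(11, 2)

Repeated addition: build up to 3G.
2G: tangent at (19, 24): λ = (3·19² + 4)/(2·24) ≡ 14/19. 19⁻¹ ≡ 26 (mod 29) since 19·26 = 494 ≡ 1, so λ ≡ 14·26 ≡ 16.
  x = λ² - 19 - 19 = 256 - 38 ≡ 15; y = λ·(19 - 15) - 24 ≡ 11. → (15, 11)
3G: (15, 11) + (19, 24). λ = (24 - 11)/(19 - 15) ≡ 13/4 mod 29. 4⁻¹ ≡ 22 (mod 29), so λ ≡ 25.
  x = λ² - 15 - 19 = 625 - 34 ≡ 11; y = λ·(15 - 11) - 11 ≡ 2. → (11, 2)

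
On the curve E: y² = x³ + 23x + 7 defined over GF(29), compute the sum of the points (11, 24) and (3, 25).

(20, 17)

(11, 24) + (3, 25). λ = (25 - 24)/(3 - 11) ≡ 1/21 mod 29. 21⁻¹ ≡ 18 (mod 29), so λ ≡ 18.
  x = λ² - 11 - 3 = 324 - 14 ≡ 20; y = λ·(11 - 20) - 24 ≡ 17. → (20, 17)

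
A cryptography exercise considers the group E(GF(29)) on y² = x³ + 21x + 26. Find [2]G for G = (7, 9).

tangent at (7, 9): λ = (3·7² + 21)/(2·9) ≡ 23/18. 18⁻¹ ≡ 21 (mod 29), so λ ≡ 23·21 ≡ 19.
  x = λ² - 7 - 7 = 361 - 14 ≡ 28; y = λ·(7 - 28) - 9 ≡ 27. → (28, 27)

(28, 27)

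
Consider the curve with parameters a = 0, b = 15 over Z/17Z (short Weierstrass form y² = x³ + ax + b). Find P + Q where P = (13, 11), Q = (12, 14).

(13, 11) + (12, 14). λ = (14 - 11)/(12 - 13) ≡ 3/16 mod 17. 16⁻¹ ≡ 16 (mod 17) since 16·16 = 256 ≡ 1, so λ ≡ 14.
  x = λ² - 13 - 12 = 196 - 25 ≡ 1; y = λ·(13 - 1) - 11 ≡ 4. → (1, 4)

(1, 4)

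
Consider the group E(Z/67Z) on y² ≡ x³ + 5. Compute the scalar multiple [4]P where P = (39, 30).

Double-and-add on 4 = (100)₂. Start with P = (39, 30) for the leading 1-bit.
double: tangent at (39, 30): λ = (3·39² + 0)/(2·30) ≡ 7/60. 60⁻¹ ≡ 19 (mod 67) since 60·19 = 1140 ≡ 1, so λ ≡ 7·19 ≡ 66.
  x = λ² - 39 - 39 = 4356 - 78 ≡ 57; y = λ·(39 - 57) - 30 ≡ 55. → (57, 55)
double: tangent at (57, 55): λ = (3·57² + 0)/(2·55) ≡ 32/43. 43⁻¹ ≡ 53 (mod 67) since 43·53 = 2279 ≡ 1, so λ ≡ 32·53 ≡ 21.
  x = λ² - 57 - 57 = 441 - 114 ≡ 59; y = λ·(57 - 59) - 55 ≡ 37. → (59, 37)

(59, 37)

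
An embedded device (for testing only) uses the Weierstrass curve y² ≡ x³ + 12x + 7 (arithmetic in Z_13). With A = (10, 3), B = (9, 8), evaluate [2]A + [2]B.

First 2A:
Repeated addition: build up to 2A.
2A: tangent at (10, 3): λ = (3·10² + 12)/(2·3) ≡ 0/6. 6⁻¹ ≡ 11 (mod 13) since 6·11 = 66 ≡ 1, so λ ≡ 0·11 ≡ 0.
  x = λ² - 10 - 10 = 0 - 20 ≡ 6; y = λ·(10 - 6) - 3 ≡ 10. → (6, 10)
2A = (6, 10).
Next 2B:
Repeated addition: build up to 2B.
2B: tangent at (9, 8): λ = (3·9² + 12)/(2·8) ≡ 8/3. 3⁻¹ ≡ 9 (mod 13), so λ ≡ 8·9 ≡ 7.
  x = λ² - 9 - 9 = 49 - 18 ≡ 5; y = λ·(9 - 5) - 8 ≡ 7. → (5, 7)
2B = (5, 7).
Finally 2A + 2B:
(6, 10) + (5, 7). λ = (7 - 10)/(5 - 6) ≡ 10/12 mod 13. 12⁻¹ ≡ 12 (mod 13), so λ ≡ 3.
  x = λ² - 6 - 5 = 9 - 11 ≡ 11; y = λ·(6 - 11) - 10 ≡ 1. → (11, 1)

(11, 1)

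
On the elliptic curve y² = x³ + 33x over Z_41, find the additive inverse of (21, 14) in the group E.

-(21, 14) = (21, -14 mod 41) = (21, 27).

(21, 27)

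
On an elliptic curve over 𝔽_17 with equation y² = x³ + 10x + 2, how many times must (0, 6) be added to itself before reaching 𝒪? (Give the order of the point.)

2P: tangent at (0, 6): λ = (3·0² + 10)/(2·6) ≡ 10/12. 12⁻¹ ≡ 10 (mod 17) since 12·10 = 120 ≡ 1, so λ ≡ 10·10 ≡ 15.
  x = λ² - 0 - 0 = 225 - 0 ≡ 4; y = λ·(0 - 4) - 6 ≡ 2. → (4, 2)
3P: (4, 2) + (0, 6). λ = (6 - 2)/(0 - 4) ≡ 4/13 mod 17. 13⁻¹ ≡ 4 (mod 17) since 13·4 = 52 ≡ 1, so λ ≡ 16.
  x = λ² - 4 - 0 = 256 - 4 ≡ 14; y = λ·(4 - 14) - 2 ≡ 8. → (14, 8)
4P: (14, 8) + (0, 6). λ = (6 - 8)/(0 - 14) ≡ 15/3 mod 17. 3⁻¹ ≡ 6 (mod 17), so λ ≡ 5.
  x = λ² - 14 - 0 = 25 - 14 ≡ 11; y = λ·(14 - 11) - 8 ≡ 7. → (11, 7)
5P: (11, 7) + (0, 6). λ = (6 - 7)/(0 - 11) ≡ 16/6 mod 17. 6⁻¹ ≡ 3 (mod 17), so λ ≡ 14.
  x = λ² - 11 - 0 = 196 - 11 ≡ 15; y = λ·(11 - 15) - 7 ≡ 5. → (15, 5)
6P: (15, 5) + (0, 6). λ = (6 - 5)/(0 - 15) ≡ 1/2 mod 17. 2⁻¹ ≡ 9 (mod 17), so λ ≡ 9.
  x = λ² - 15 - 0 = 81 - 15 ≡ 15; y = λ·(15 - 15) - 5 ≡ 12. → (15, 12)
7P: (15, 12) + (0, 6). λ = (6 - 12)/(0 - 15) ≡ 11/2 mod 17. 2⁻¹ ≡ 9 (mod 17) since 2·9 = 18 ≡ 1, so λ ≡ 14.
  x = λ² - 15 - 0 = 196 - 15 ≡ 11; y = λ·(15 - 11) - 12 ≡ 10. → (11, 10)
8P: (11, 10) + (0, 6). λ = (6 - 10)/(0 - 11) ≡ 13/6 mod 17. 6⁻¹ ≡ 3 (mod 17) since 6·3 = 18 ≡ 1, so λ ≡ 5.
  x = λ² - 11 - 0 = 25 - 11 ≡ 14; y = λ·(11 - 14) - 10 ≡ 9. → (14, 9)
9P: (14, 9) + (0, 6). λ = (6 - 9)/(0 - 14) ≡ 14/3 mod 17. 3⁻¹ ≡ 6 (mod 17), so λ ≡ 16.
  x = λ² - 14 - 0 = 256 - 14 ≡ 4; y = λ·(14 - 4) - 9 ≡ 15. → (4, 15)
10P: (4, 15) + (0, 6). λ = (6 - 15)/(0 - 4) ≡ 8/13 mod 17. 13⁻¹ ≡ 4 (mod 17), so λ ≡ 15.
  x = λ² - 4 - 0 = 225 - 4 ≡ 0; y = λ·(4 - 0) - 15 ≡ 11. → (0, 11)
11P: (0, 11) + (0, 6): same x and y₁ ≡ -y₂, so the sum is 𝒪.
11P = 𝒪, so the order is 11.

11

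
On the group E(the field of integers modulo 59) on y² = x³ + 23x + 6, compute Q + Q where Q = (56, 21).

(22, 56)

tangent at (56, 21): λ = (3·56² + 23)/(2·21) ≡ 50/42. 42⁻¹ ≡ 52 (mod 59), so λ ≡ 50·52 ≡ 4.
  x = λ² - 56 - 56 = 16 - 112 ≡ 22; y = λ·(56 - 22) - 21 ≡ 56. → (22, 56)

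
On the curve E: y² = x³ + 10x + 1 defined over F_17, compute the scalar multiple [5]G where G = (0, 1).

(12, 9)

Repeated addition: build up to 5G.
2G: tangent at (0, 1): λ = (3·0² + 10)/(2·1) ≡ 10/2. 2⁻¹ ≡ 9 (mod 17), so λ ≡ 10·9 ≡ 5.
  x = λ² - 0 - 0 = 25 - 0 ≡ 8; y = λ·(0 - 8) - 1 ≡ 10. → (8, 10)
3G: (8, 10) + (0, 1). λ = (1 - 10)/(0 - 8) ≡ 8/9 mod 17. 9⁻¹ ≡ 2 (mod 17), so λ ≡ 16.
  x = λ² - 8 - 0 = 256 - 8 ≡ 10; y = λ·(8 - 10) - 10 ≡ 9. → (10, 9)
4G: (10, 9) + (0, 1). λ = (1 - 9)/(0 - 10) ≡ 9/7 mod 17. 7⁻¹ ≡ 5 (mod 17), so λ ≡ 11.
  x = λ² - 10 - 0 = 121 - 10 ≡ 9; y = λ·(10 - 9) - 9 ≡ 2. → (9, 2)
5G: (9, 2) + (0, 1). λ = (1 - 2)/(0 - 9) ≡ 16/8 mod 17. 8⁻¹ ≡ 15 (mod 17), so λ ≡ 2.
  x = λ² - 9 - 0 = 4 - 9 ≡ 12; y = λ·(9 - 12) - 2 ≡ 9. → (12, 9)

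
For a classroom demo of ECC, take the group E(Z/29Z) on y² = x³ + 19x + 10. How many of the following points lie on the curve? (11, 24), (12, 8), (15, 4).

1

(11, 24): 24² ≡ 25, rhs ≡ 13 → off.
(12, 8): 8² ≡ 6, rhs ≡ 23 → off.
(15, 4): 4² ≡ 16, rhs ≡ 16 → on.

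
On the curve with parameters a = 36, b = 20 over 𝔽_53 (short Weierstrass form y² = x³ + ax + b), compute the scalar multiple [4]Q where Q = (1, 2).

Double-and-add on 4 = (100)₂. Start with Q = (1, 2) for the leading 1-bit.
double: tangent at (1, 2): λ = (3·1² + 36)/(2·2) ≡ 39/4. 4⁻¹ ≡ 40 (mod 53), so λ ≡ 39·40 ≡ 23.
  x = λ² - 1 - 1 = 529 - 2 ≡ 50; y = λ·(1 - 50) - 2 ≡ 37. → (50, 37)
double: tangent at (50, 37): λ = (3·50² + 36)/(2·37) ≡ 10/21. 21⁻¹ ≡ 48 (mod 53) since 21·48 = 1008 ≡ 1, so λ ≡ 10·48 ≡ 3.
  x = λ² - 50 - 50 = 9 - 100 ≡ 15; y = λ·(50 - 15) - 37 ≡ 15. → (15, 15)

(15, 15)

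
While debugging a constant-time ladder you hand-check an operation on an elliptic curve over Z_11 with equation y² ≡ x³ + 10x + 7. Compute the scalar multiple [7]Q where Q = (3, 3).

(3, 3)

Double-and-add on 7 = (111)₂. Start with Q = (3, 3) for the leading 1-bit.
double: tangent at (3, 3): λ = (3·3² + 10)/(2·3) ≡ 4/6. 6⁻¹ ≡ 2 (mod 11) since 6·2 = 12 ≡ 1, so λ ≡ 4·2 ≡ 8.
  x = λ² - 3 - 3 = 64 - 6 ≡ 3; y = λ·(3 - 3) - 3 ≡ 8. → (3, 8)
add Q: (3, 8) + (3, 3): same x and y₁ ≡ -y₂, so the sum is ∞.
double: ∞ + ∞ = ∞ (identity).
add Q: ∞ + (3, 3) = (3, 3) (identity).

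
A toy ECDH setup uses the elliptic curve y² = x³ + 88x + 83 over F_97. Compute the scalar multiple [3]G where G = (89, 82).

Repeated addition: build up to 3G.
2G: tangent at (89, 82): λ = (3·89² + 88)/(2·82) ≡ 86/67. 67⁻¹ ≡ 42 (mod 97), so λ ≡ 86·42 ≡ 23.
  x = λ² - 89 - 89 = 529 - 178 ≡ 60; y = λ·(89 - 60) - 82 ≡ 3. → (60, 3)
3G: (60, 3) + (89, 82). λ = (82 - 3)/(89 - 60) ≡ 79/29 mod 97. 29⁻¹ ≡ 87 (mod 97), so λ ≡ 83.
  x = λ² - 60 - 89 = 6889 - 149 ≡ 47; y = λ·(60 - 47) - 3 ≡ 9. → (47, 9)

(47, 9)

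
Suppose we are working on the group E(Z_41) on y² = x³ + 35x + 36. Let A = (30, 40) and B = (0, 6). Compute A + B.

(30, 40) + (0, 6). λ = (6 - 40)/(0 - 30) ≡ 7/11 mod 41. 11⁻¹ ≡ 15 (mod 41), so λ ≡ 23.
  x = λ² - 30 - 0 = 529 - 30 ≡ 7; y = λ·(30 - 7) - 40 ≡ 38. → (7, 38)

(7, 38)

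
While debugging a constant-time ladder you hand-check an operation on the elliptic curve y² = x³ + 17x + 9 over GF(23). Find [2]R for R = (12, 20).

(3, 8)

tangent at (12, 20): λ = (3·12² + 17)/(2·20) ≡ 12/17. 17⁻¹ ≡ 19 (mod 23) since 17·19 = 323 ≡ 1, so λ ≡ 12·19 ≡ 21.
  x = λ² - 12 - 12 = 441 - 24 ≡ 3; y = λ·(12 - 3) - 20 ≡ 8. → (3, 8)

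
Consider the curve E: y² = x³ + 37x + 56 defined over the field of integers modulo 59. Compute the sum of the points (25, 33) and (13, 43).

(43, 41)

(25, 33) + (13, 43). λ = (43 - 33)/(13 - 25) ≡ 10/47 mod 59. 47⁻¹ ≡ 54 (mod 59), so λ ≡ 9.
  x = λ² - 25 - 13 = 81 - 38 ≡ 43; y = λ·(25 - 43) - 33 ≡ 41. → (43, 41)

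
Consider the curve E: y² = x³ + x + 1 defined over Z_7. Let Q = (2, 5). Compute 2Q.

tangent at (2, 5): λ = (3·2² + 1)/(2·5) ≡ 6/3. 3⁻¹ ≡ 5 (mod 7) since 3·5 = 15 ≡ 1, so λ ≡ 6·5 ≡ 2.
  x = λ² - 2 - 2 = 4 - 4 ≡ 0; y = λ·(2 - 0) - 5 ≡ 6. → (0, 6)

(0, 6)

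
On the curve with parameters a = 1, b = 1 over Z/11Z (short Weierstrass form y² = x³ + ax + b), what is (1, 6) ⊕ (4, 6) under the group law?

(6, 5)

(1, 6) + (4, 6). λ = (6 - 6)/(4 - 1) ≡ 0/3 mod 11. 3⁻¹ ≡ 4 (mod 11), so λ ≡ 0.
  x = λ² - 1 - 4 = 0 - 5 ≡ 6; y = λ·(1 - 6) - 6 ≡ 5. → (6, 5)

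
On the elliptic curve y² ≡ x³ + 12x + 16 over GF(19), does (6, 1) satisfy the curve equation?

no

y² = 1² ≡ 1; x³ + 12x + 16 = 304 ≡ 0 (mod 19). 1 ≠ 0.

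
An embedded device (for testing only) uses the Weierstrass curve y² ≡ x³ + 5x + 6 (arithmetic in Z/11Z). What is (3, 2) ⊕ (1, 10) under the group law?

(3, 2) + (1, 10). λ = (10 - 2)/(1 - 3) ≡ 8/9 mod 11. 9⁻¹ ≡ 5 (mod 11) since 9·5 = 45 ≡ 1, so λ ≡ 7.
  x = λ² - 3 - 1 = 49 - 4 ≡ 1; y = λ·(3 - 1) - 2 ≡ 1. → (1, 1)

(1, 1)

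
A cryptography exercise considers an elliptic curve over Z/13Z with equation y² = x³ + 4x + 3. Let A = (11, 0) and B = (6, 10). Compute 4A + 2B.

First 4A:
Repeated addition: build up to 4A.
2A: (11, 0) + (11, 0): same x and y₁ ≡ -y₂, so the sum is 𝒪.
3A: 𝒪 + (11, 0) = (11, 0) (identity).
4A: (11, 0) + (11, 0): same x and y₁ ≡ -y₂, so the sum is 𝒪.
4A = 𝒪.
Next 2B:
Repeated addition: build up to 2B.
2B: tangent at (6, 10): λ = (3·6² + 4)/(2·10) ≡ 8/7. 7⁻¹ ≡ 2 (mod 13), so λ ≡ 8·2 ≡ 3.
  x = λ² - 6 - 6 = 9 - 12 ≡ 10; y = λ·(6 - 10) - 10 ≡ 4. → (10, 4)
2B = (10, 4).
Finally 4A + 2B:
𝒪 + (10, 4) = (10, 4) (identity).

(10, 4)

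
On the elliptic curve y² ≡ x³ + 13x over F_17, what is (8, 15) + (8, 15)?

(0, 0)

tangent at (8, 15): λ = (3·8² + 13)/(2·15) ≡ 1/13. 13⁻¹ ≡ 4 (mod 17), so λ ≡ 1·4 ≡ 4.
  x = λ² - 8 - 8 = 16 - 16 ≡ 0; y = λ·(8 - 0) - 15 ≡ 0. → (0, 0)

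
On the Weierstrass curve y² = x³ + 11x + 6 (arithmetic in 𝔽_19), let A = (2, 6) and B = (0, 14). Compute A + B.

(2, 6) + (0, 14). λ = (14 - 6)/(0 - 2) ≡ 8/17 mod 19. 17⁻¹ ≡ 9 (mod 19) since 17·9 = 153 ≡ 1, so λ ≡ 15.
  x = λ² - 2 - 0 = 225 - 2 ≡ 14; y = λ·(2 - 14) - 6 ≡ 4. → (14, 4)

(14, 4)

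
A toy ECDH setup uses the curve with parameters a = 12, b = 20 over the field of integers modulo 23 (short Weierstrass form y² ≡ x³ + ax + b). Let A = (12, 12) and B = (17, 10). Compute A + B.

(12, 12) + (17, 10). λ = (10 - 12)/(17 - 12) ≡ 21/5 mod 23. 5⁻¹ ≡ 14 (mod 23), so λ ≡ 18.
  x = λ² - 12 - 17 = 324 - 29 ≡ 19; y = λ·(12 - 19) - 12 ≡ 0. → (19, 0)

(19, 0)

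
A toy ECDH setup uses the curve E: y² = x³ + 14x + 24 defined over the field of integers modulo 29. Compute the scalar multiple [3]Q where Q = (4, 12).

(13, 5)

Repeated addition: build up to 3Q.
2Q: tangent at (4, 12): λ = (3·4² + 14)/(2·12) ≡ 4/24. 24⁻¹ ≡ 23 (mod 29) since 24·23 = 552 ≡ 1, so λ ≡ 4·23 ≡ 5.
  x = λ² - 4 - 4 = 25 - 8 ≡ 17; y = λ·(4 - 17) - 12 ≡ 10. → (17, 10)
3Q: (17, 10) + (4, 12). λ = (12 - 10)/(4 - 17) ≡ 2/16 mod 29. 16⁻¹ ≡ 20 (mod 29), so λ ≡ 11.
  x = λ² - 17 - 4 = 121 - 21 ≡ 13; y = λ·(17 - 13) - 10 ≡ 5. → (13, 5)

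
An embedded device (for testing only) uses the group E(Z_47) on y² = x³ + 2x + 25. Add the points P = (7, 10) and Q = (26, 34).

(7, 10) + (26, 34). λ = (34 - 10)/(26 - 7) ≡ 24/19 mod 47. 19⁻¹ ≡ 5 (mod 47), so λ ≡ 26.
  x = λ² - 7 - 26 = 676 - 33 ≡ 32; y = λ·(7 - 32) - 10 ≡ 45. → (32, 45)

(32, 45)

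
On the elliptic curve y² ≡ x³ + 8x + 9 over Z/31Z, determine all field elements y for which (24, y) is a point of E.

none

x³ + 8x + 9 = 14025 ≡ 13 (mod 31).
13 is a non-residue mod 31; no y exists.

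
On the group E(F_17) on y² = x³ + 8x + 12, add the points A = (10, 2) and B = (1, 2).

(10, 2) + (1, 2). λ = (2 - 2)/(1 - 10) ≡ 0/8 mod 17. 8⁻¹ ≡ 15 (mod 17), so λ ≡ 0.
  x = λ² - 10 - 1 = 0 - 11 ≡ 6; y = λ·(10 - 6) - 2 ≡ 15. → (6, 15)

(6, 15)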